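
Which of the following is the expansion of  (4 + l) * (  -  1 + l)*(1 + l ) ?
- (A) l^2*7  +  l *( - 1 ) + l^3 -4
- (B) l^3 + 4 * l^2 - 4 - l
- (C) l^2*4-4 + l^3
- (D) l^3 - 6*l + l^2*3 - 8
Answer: B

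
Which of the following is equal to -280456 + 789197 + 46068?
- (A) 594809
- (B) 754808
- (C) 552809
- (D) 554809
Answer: D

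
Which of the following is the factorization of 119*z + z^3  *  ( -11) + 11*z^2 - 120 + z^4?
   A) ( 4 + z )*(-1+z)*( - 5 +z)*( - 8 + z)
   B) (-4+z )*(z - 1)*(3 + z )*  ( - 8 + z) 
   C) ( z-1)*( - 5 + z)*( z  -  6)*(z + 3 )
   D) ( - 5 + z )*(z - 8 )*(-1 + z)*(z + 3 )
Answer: D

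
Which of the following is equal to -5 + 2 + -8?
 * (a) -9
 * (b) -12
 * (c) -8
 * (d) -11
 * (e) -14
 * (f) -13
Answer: d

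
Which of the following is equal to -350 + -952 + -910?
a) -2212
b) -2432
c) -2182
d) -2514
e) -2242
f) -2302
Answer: a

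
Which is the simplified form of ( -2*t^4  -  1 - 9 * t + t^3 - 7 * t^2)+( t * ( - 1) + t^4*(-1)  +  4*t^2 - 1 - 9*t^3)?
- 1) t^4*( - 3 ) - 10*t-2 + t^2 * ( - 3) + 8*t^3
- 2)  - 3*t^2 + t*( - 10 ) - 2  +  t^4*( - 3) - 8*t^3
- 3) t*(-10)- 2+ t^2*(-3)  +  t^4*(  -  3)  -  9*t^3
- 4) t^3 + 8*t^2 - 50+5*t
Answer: 2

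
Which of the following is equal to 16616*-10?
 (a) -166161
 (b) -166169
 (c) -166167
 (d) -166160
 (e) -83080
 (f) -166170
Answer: d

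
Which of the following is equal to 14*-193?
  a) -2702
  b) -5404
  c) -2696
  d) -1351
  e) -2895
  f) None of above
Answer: a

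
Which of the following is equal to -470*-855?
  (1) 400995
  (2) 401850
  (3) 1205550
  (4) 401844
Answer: 2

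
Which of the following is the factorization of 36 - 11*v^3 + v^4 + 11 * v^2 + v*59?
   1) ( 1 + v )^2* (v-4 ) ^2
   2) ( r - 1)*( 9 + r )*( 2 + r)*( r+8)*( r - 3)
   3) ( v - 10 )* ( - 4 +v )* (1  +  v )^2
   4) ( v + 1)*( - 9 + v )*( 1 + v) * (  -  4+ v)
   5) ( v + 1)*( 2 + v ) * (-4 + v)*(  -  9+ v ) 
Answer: 4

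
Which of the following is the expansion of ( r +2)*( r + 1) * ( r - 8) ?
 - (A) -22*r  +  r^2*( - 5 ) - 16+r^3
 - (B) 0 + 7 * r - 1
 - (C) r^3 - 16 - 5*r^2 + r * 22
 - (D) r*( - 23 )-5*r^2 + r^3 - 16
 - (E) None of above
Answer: A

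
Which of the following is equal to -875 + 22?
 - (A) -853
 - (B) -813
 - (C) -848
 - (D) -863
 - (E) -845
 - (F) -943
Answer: A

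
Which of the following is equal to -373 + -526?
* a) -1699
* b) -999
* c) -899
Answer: c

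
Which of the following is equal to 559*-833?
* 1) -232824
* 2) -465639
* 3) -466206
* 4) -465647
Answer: 4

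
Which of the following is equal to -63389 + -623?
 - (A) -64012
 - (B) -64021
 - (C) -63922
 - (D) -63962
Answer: A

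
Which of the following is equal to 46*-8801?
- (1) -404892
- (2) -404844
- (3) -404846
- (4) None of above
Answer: 3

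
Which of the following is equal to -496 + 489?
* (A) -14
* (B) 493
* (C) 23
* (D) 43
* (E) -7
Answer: E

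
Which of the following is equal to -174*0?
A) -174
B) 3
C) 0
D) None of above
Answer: C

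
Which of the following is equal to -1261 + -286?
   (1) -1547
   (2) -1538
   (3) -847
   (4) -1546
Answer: 1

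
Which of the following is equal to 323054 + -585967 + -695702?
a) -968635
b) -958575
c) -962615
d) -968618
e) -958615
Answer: e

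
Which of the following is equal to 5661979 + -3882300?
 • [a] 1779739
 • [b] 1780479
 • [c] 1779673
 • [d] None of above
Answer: d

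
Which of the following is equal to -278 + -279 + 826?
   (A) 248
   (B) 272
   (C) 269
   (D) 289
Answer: C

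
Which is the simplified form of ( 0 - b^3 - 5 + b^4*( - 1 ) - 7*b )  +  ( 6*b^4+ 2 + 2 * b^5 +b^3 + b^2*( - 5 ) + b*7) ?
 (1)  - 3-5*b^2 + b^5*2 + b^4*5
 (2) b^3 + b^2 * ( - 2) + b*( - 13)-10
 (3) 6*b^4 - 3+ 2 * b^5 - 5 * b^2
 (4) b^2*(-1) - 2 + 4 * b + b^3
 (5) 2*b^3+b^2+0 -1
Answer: 1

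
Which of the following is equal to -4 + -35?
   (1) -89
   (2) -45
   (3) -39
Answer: 3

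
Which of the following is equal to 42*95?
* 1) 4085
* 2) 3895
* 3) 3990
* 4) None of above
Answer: 3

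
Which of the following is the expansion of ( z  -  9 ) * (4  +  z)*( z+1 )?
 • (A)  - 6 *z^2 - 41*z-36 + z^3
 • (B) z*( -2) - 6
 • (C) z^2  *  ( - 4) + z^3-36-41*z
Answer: C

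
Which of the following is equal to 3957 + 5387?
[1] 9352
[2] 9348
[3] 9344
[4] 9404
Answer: 3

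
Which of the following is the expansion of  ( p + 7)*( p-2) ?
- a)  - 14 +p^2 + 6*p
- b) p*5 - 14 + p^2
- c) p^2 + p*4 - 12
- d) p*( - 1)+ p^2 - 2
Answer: b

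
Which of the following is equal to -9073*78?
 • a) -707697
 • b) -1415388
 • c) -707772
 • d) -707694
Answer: d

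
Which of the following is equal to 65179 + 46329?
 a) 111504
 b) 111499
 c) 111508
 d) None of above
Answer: c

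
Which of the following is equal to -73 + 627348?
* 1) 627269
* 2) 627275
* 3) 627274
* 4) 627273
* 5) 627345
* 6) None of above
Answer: 2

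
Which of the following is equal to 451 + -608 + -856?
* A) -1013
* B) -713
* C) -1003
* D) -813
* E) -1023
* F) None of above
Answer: A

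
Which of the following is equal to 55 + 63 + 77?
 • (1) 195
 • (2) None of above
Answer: 1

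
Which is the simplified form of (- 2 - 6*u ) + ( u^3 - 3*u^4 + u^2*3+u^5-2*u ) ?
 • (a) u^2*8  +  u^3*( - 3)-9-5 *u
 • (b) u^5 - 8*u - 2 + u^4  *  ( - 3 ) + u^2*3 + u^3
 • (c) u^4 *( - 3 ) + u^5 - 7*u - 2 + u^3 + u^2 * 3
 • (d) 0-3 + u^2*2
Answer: b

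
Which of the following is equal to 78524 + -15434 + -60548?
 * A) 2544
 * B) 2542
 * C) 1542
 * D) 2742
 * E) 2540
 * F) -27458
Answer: B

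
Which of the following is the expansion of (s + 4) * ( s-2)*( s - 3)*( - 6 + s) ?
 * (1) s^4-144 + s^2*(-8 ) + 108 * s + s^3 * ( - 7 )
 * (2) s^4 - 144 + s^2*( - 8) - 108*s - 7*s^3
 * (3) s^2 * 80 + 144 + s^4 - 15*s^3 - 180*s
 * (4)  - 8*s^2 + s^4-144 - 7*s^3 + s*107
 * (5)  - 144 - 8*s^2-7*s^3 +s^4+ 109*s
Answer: 1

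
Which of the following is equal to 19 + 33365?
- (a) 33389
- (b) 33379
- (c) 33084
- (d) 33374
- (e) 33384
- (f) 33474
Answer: e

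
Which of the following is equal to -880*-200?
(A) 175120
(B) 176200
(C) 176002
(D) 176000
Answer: D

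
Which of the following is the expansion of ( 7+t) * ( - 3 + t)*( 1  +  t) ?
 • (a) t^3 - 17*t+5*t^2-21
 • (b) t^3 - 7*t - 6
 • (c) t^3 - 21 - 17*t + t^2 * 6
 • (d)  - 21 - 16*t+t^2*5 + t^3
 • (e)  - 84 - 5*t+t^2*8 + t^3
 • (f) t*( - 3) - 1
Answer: a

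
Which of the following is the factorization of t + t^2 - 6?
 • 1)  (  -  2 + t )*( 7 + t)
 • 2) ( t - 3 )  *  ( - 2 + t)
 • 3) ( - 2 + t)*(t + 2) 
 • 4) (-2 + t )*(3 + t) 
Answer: 4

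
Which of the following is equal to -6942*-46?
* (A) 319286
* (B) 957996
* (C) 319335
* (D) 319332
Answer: D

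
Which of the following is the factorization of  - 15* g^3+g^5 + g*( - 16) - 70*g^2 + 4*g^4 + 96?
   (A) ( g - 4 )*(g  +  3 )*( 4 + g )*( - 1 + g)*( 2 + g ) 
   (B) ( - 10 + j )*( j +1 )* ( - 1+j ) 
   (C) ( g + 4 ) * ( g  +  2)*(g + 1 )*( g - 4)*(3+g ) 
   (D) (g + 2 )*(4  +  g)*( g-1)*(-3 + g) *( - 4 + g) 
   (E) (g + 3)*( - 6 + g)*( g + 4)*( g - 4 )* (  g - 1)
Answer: A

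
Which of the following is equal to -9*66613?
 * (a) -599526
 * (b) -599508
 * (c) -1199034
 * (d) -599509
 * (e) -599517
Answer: e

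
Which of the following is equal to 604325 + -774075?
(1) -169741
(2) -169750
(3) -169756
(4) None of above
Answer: 2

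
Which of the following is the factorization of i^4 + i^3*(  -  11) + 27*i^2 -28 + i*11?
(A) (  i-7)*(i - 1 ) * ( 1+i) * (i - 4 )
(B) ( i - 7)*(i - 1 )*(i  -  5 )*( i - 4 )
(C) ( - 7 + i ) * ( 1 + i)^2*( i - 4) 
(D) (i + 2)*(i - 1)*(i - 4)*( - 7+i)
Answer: A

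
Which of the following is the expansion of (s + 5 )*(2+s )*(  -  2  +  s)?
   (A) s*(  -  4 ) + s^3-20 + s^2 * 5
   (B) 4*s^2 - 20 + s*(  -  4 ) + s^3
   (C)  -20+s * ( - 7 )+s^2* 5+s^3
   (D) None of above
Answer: A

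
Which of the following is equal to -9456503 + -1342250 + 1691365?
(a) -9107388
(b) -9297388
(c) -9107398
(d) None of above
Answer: a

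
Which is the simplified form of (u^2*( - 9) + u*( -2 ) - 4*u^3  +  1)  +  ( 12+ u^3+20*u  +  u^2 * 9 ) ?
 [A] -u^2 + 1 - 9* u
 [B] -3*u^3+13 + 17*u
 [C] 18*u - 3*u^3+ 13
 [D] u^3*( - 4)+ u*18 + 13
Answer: C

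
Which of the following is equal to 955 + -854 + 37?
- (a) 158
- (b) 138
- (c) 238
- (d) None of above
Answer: b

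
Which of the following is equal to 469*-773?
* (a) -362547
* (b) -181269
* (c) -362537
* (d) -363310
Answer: c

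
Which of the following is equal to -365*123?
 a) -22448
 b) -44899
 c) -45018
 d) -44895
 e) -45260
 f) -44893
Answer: d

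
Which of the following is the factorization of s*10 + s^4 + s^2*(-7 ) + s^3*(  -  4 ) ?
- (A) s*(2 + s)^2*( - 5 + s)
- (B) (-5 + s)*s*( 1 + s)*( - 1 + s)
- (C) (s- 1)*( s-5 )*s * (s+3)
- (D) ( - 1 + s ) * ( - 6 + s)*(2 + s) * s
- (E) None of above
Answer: E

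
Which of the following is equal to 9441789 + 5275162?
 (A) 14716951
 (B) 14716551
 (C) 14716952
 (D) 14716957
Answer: A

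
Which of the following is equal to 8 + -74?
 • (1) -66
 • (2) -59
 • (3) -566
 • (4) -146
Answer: 1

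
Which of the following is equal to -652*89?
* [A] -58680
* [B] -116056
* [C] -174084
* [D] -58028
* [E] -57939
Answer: D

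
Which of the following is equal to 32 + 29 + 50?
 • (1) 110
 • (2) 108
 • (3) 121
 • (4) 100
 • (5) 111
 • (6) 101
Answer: 5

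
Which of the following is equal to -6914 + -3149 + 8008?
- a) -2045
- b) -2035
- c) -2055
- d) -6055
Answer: c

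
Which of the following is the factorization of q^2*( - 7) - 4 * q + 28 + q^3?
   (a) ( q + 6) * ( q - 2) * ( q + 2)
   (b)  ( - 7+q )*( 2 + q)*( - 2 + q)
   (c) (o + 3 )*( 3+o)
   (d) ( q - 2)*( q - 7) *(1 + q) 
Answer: b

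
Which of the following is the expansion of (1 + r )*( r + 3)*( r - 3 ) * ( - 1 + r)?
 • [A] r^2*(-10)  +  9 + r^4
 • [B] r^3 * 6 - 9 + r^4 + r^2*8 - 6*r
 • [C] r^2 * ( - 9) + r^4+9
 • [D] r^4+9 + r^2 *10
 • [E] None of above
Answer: A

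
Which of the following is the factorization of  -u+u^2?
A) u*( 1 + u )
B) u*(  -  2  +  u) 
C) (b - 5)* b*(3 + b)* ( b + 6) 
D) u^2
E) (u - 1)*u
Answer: E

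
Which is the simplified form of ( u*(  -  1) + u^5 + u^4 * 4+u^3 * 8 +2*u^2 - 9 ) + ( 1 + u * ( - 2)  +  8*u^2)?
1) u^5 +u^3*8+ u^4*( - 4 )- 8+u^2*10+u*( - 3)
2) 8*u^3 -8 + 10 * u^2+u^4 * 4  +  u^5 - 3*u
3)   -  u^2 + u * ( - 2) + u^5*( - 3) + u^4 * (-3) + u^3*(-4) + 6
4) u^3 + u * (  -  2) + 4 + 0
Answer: 2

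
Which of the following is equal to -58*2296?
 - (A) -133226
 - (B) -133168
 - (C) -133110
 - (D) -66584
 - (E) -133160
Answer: B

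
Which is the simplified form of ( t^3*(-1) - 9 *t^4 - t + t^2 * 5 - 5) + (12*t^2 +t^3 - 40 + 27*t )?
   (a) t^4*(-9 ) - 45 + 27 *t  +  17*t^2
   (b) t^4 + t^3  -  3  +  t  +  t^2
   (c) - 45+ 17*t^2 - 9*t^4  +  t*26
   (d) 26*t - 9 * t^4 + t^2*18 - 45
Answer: c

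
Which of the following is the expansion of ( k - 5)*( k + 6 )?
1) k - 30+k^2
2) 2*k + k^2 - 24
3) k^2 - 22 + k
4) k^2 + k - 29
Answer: 1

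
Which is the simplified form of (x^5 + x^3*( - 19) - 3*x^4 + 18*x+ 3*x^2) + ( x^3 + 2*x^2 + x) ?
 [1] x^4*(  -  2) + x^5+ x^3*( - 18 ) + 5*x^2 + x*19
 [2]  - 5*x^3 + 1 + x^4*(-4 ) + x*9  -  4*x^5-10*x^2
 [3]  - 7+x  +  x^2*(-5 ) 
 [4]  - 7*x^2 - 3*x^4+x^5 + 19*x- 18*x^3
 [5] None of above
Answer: 5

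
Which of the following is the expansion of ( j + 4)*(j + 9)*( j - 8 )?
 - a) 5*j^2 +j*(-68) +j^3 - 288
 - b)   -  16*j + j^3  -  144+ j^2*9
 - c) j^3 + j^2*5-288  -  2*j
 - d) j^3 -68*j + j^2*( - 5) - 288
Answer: a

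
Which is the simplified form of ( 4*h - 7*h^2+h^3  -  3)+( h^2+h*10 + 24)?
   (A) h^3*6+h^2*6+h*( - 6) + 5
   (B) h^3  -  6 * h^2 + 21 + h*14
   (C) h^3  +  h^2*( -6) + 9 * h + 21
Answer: B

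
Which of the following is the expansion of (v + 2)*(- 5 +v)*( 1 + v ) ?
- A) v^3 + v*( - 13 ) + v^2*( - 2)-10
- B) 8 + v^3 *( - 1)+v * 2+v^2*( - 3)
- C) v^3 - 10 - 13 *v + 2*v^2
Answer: A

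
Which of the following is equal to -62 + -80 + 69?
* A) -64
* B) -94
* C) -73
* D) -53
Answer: C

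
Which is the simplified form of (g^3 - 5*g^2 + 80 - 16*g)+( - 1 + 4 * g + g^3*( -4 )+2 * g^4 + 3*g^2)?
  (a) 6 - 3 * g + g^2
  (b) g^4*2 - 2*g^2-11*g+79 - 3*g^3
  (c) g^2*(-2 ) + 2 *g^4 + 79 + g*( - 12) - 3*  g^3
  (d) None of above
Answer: c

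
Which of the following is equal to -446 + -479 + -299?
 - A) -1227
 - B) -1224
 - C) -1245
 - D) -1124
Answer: B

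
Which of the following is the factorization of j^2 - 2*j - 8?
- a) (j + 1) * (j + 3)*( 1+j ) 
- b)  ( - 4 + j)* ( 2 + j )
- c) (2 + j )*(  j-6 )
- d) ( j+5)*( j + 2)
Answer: b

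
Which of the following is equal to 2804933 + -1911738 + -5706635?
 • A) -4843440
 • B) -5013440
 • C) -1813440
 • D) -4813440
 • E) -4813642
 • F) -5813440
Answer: D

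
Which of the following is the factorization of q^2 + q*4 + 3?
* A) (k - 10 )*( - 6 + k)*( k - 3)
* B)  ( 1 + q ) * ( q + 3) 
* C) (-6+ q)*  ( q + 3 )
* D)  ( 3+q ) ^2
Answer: B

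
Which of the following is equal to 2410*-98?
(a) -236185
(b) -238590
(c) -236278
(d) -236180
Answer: d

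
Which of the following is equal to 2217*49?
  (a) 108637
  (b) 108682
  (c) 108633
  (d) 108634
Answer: c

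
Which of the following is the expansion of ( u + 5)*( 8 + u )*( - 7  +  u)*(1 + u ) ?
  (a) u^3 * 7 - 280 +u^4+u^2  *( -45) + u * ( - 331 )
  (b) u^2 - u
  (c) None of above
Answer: a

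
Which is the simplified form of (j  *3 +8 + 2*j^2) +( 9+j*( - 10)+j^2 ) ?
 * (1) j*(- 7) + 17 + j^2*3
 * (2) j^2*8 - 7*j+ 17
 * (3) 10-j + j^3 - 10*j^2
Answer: 1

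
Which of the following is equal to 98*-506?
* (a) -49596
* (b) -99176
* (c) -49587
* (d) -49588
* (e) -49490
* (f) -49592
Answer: d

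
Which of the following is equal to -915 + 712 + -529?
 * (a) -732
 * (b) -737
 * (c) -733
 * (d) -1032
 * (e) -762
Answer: a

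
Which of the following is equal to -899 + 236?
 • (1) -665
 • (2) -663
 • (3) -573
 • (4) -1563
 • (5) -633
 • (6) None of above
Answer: 2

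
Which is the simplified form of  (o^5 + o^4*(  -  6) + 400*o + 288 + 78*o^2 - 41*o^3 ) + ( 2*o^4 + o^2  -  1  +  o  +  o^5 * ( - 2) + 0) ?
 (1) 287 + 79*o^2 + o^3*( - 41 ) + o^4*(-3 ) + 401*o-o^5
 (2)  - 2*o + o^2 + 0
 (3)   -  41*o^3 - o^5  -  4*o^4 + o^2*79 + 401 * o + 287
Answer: 3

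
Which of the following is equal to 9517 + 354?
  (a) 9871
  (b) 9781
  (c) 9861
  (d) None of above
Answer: a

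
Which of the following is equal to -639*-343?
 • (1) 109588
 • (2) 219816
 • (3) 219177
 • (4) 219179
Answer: 3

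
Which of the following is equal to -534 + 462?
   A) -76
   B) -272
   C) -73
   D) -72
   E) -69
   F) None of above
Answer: D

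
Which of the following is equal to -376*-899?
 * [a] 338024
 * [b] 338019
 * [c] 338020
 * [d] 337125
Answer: a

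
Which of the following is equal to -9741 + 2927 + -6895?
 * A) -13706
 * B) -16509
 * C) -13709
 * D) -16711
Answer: C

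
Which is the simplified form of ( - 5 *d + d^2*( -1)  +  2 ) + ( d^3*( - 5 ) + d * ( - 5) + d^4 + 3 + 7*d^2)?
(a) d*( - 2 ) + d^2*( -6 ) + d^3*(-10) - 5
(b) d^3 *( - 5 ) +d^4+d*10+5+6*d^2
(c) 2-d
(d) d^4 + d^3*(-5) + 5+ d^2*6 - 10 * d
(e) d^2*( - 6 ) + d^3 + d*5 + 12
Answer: d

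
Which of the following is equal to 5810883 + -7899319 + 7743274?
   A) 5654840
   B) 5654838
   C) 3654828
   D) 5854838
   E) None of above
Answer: B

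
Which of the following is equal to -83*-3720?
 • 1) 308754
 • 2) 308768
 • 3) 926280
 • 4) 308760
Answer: 4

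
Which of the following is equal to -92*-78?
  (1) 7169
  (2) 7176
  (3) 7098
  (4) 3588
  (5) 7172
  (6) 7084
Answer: 2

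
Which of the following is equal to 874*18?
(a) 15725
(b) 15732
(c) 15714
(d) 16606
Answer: b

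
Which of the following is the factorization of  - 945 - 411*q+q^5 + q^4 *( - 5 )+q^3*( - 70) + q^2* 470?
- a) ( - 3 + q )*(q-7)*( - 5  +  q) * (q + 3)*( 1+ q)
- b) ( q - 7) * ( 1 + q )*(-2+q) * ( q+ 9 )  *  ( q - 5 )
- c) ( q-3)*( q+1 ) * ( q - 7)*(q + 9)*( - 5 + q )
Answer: c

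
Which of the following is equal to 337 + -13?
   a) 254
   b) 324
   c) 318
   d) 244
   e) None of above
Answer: b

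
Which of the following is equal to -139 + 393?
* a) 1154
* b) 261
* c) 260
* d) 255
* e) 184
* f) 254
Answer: f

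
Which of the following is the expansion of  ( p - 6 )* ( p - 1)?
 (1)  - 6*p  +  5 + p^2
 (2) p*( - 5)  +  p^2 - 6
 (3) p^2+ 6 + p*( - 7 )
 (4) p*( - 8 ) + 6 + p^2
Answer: 3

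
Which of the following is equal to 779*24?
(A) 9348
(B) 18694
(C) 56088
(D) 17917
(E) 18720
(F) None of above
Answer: F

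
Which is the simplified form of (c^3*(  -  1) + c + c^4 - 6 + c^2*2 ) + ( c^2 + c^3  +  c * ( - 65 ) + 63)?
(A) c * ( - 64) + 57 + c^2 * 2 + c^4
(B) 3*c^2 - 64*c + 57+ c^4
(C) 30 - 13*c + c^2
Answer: B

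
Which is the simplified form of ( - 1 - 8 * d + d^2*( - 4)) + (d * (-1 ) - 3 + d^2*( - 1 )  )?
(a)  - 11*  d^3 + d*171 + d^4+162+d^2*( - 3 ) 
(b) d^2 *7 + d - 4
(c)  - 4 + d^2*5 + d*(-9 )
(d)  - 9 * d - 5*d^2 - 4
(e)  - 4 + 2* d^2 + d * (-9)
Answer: d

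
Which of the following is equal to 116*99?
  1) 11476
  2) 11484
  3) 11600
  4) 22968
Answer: 2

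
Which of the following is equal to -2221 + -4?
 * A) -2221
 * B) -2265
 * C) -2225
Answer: C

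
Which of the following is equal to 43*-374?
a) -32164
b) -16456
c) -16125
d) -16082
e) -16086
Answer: d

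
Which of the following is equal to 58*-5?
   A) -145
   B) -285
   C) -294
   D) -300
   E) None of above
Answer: E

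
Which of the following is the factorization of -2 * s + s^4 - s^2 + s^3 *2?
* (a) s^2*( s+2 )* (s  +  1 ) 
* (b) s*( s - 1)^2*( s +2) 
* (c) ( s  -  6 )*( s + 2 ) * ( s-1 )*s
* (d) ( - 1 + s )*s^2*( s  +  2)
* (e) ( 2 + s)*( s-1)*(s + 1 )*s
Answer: e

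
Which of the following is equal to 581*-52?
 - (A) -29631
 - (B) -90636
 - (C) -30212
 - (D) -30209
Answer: C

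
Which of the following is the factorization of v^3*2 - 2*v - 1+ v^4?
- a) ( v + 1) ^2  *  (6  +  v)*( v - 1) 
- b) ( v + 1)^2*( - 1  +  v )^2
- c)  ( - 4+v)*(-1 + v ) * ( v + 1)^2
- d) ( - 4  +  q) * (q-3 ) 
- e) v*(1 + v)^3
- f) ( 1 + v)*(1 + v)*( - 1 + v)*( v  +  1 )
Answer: f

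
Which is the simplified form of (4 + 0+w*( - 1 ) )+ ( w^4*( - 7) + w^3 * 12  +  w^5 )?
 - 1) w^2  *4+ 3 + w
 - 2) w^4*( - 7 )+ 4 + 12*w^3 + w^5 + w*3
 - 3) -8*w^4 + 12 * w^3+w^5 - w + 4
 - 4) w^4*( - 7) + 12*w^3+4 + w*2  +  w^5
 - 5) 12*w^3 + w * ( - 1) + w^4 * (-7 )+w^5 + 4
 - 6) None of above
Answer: 5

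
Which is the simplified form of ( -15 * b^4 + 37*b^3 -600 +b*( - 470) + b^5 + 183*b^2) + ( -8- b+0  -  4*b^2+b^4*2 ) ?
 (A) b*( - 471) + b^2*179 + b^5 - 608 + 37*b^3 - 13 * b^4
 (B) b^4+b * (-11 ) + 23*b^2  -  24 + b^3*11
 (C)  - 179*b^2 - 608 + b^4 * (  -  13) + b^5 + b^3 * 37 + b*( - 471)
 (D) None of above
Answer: A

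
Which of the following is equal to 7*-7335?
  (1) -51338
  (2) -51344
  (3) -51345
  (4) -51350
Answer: 3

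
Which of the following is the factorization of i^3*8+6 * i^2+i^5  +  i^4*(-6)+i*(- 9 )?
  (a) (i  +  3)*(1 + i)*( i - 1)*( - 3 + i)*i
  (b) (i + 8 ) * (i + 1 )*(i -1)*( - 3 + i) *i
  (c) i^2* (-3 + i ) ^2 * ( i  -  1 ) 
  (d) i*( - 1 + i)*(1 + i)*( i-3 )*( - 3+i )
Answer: d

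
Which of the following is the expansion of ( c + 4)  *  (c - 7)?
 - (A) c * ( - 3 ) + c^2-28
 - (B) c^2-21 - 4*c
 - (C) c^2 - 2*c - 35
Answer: A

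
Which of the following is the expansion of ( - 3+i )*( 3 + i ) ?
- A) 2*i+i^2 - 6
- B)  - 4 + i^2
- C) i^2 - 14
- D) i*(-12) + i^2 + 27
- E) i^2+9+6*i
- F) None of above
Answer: F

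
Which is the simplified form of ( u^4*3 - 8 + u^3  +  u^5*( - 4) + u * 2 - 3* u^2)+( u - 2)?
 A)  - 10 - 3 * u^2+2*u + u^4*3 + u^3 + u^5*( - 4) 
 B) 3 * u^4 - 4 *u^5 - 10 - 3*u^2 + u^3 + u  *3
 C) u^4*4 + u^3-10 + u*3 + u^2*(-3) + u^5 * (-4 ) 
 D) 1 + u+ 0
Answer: B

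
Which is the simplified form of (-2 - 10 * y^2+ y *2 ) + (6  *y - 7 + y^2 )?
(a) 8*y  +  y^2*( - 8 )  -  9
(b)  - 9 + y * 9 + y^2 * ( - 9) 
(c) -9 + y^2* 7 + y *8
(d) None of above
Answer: d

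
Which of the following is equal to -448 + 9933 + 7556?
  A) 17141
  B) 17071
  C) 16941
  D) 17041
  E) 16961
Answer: D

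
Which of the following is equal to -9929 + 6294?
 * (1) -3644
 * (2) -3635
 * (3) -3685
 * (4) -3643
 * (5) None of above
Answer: 2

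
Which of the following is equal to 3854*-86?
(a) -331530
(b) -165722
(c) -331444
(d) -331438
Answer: c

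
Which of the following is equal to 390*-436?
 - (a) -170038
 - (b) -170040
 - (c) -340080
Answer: b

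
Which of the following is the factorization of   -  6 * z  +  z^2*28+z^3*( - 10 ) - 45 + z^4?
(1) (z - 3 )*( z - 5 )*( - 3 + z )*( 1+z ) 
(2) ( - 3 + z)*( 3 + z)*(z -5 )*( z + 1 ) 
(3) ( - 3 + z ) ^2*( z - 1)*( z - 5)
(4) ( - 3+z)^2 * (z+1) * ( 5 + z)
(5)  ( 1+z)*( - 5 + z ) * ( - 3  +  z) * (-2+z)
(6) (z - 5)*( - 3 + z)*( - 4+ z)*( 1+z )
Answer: 1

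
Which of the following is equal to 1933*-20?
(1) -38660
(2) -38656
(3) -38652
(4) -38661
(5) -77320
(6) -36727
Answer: 1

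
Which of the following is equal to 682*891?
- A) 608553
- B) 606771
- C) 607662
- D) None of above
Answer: C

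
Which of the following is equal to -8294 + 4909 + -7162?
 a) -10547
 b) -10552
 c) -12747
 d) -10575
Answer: a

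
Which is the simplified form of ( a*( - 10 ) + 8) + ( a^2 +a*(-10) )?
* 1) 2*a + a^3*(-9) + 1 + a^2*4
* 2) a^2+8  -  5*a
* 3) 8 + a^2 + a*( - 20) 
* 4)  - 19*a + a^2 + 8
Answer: 3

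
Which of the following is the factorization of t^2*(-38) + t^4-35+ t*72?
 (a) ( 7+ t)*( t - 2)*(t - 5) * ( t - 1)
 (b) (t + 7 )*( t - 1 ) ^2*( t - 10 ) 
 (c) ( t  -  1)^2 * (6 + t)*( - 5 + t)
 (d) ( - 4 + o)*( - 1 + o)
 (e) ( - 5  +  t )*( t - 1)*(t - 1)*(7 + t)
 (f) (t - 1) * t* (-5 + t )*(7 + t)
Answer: e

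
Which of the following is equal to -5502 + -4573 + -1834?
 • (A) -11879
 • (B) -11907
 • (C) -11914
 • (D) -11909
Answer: D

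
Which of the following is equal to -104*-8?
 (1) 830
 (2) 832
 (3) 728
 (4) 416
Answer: 2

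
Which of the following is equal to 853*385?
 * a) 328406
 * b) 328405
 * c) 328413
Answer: b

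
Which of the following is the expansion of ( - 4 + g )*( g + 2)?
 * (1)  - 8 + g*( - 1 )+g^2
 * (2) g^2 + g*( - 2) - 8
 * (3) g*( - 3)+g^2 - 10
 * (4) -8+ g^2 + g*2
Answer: 2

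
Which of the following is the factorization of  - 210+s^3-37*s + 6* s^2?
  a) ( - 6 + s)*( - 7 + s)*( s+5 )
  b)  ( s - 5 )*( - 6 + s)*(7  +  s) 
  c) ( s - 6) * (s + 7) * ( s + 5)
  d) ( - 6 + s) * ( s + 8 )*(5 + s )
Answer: c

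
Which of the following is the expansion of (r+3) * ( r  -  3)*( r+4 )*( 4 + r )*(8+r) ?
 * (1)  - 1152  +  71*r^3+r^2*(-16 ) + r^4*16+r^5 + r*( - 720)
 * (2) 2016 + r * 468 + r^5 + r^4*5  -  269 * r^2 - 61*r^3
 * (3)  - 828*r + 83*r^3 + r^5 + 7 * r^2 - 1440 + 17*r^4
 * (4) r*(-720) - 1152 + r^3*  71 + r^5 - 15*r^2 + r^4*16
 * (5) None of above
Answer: 1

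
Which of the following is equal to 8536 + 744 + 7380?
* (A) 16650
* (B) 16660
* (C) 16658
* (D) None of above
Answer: B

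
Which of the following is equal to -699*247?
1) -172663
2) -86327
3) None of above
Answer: 3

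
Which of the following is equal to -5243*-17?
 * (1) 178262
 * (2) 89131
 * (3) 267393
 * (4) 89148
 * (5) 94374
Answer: 2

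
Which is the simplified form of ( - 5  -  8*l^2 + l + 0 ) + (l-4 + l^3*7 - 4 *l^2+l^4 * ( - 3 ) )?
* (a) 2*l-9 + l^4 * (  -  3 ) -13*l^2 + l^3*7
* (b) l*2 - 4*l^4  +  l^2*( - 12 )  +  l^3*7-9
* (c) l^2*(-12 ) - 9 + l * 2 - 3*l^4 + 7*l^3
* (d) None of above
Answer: c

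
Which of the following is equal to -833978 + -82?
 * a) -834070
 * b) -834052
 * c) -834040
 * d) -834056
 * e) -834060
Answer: e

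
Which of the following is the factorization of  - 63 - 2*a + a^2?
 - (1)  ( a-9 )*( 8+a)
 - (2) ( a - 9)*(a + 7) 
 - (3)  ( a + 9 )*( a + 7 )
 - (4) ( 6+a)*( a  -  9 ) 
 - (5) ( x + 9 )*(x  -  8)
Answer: 2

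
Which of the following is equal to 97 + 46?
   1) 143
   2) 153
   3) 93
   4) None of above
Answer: 1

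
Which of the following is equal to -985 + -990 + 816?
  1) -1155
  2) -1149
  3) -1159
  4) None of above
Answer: 3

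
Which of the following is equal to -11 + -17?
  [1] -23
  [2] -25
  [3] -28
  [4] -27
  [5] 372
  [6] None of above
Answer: 3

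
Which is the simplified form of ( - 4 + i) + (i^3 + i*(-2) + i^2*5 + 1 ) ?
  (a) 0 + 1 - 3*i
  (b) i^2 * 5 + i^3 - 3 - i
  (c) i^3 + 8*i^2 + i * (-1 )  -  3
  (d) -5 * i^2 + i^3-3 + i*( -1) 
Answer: b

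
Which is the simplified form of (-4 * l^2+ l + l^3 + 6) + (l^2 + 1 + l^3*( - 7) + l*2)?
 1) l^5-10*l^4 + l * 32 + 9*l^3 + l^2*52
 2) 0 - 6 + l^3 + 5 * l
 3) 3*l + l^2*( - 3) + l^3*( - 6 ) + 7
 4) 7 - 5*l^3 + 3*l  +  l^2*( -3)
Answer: 3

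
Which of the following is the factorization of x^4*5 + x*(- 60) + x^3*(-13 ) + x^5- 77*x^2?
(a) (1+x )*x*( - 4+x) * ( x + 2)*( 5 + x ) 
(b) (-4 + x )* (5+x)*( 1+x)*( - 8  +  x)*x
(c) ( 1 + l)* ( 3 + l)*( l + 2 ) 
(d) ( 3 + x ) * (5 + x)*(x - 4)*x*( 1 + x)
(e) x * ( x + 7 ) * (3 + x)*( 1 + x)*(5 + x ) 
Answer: d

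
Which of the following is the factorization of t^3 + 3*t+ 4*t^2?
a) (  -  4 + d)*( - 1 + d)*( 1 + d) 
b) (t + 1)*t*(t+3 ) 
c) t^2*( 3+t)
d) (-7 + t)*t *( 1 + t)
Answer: b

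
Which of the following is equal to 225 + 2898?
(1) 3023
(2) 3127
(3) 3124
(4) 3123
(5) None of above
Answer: 4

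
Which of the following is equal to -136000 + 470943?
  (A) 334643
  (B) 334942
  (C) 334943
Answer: C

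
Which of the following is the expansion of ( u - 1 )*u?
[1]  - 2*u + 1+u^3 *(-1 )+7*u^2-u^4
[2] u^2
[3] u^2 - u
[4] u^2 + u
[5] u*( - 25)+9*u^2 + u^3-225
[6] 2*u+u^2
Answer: 3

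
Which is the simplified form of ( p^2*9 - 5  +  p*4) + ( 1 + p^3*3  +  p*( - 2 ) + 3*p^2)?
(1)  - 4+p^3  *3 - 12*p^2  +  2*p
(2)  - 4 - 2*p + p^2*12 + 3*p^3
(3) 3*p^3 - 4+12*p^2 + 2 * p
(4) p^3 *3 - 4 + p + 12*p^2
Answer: 3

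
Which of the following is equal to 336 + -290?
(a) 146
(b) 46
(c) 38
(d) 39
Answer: b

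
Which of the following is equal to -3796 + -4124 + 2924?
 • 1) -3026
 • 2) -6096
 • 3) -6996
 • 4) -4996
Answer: 4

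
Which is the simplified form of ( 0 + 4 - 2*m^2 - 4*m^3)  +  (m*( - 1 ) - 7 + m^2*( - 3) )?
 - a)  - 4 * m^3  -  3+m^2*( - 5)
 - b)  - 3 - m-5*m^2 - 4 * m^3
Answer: b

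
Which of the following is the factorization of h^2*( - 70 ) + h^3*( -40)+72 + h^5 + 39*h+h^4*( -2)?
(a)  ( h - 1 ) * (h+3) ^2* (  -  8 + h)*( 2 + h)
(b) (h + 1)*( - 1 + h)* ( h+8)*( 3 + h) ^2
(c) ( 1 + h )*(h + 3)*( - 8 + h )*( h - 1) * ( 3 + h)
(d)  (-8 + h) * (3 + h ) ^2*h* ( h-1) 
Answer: c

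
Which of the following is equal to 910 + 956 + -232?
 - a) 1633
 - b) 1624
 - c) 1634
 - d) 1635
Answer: c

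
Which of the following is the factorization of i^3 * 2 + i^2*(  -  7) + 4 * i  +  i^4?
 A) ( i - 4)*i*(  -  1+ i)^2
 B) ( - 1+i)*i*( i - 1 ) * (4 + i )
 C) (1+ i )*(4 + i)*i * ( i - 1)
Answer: B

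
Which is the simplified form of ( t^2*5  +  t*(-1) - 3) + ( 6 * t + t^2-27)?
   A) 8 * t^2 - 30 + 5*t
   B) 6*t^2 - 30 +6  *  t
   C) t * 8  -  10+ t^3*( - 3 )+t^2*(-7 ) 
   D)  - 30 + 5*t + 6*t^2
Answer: D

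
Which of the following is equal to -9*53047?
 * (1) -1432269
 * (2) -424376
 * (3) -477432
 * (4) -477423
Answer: 4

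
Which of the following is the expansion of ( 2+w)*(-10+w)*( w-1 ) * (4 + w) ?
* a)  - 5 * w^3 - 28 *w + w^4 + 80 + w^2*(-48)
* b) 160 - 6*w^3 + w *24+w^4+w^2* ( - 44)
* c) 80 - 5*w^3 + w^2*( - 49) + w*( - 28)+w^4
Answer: a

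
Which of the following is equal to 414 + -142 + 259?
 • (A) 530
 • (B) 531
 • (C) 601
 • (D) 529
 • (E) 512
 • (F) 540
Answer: B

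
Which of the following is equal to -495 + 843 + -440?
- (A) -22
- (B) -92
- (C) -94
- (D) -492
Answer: B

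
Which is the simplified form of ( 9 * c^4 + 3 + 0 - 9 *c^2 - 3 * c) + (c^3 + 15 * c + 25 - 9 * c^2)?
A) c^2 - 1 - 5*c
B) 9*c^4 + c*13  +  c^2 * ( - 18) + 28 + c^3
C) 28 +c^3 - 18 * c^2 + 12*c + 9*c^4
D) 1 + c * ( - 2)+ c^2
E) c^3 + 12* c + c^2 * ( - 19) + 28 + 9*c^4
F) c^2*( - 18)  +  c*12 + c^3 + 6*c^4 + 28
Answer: C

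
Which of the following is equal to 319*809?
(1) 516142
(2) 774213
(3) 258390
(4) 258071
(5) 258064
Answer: 4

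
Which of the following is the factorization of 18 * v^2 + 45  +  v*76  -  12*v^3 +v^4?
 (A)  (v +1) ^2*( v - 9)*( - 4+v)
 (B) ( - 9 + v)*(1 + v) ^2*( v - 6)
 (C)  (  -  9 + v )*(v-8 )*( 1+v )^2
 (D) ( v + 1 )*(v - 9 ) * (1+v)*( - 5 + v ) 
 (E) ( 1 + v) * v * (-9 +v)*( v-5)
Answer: D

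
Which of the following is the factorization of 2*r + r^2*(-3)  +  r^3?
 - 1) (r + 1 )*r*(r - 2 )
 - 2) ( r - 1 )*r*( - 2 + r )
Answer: 2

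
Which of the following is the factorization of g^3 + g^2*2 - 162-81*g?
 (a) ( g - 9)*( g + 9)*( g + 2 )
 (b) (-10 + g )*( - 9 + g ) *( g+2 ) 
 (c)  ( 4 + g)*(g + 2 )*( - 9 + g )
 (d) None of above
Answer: a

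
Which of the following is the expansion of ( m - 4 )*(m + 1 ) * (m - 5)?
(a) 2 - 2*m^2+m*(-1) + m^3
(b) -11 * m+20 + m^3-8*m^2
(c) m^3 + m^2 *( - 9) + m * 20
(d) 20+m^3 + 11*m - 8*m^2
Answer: d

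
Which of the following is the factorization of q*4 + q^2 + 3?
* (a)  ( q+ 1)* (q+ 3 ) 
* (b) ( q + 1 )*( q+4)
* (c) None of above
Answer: a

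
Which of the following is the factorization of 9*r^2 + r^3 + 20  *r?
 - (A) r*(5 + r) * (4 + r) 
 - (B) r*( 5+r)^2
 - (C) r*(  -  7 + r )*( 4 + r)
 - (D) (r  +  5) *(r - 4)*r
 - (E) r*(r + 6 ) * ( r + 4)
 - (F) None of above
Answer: A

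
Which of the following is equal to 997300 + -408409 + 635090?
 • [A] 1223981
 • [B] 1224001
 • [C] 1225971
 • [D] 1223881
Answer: A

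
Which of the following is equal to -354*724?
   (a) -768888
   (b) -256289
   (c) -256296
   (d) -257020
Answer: c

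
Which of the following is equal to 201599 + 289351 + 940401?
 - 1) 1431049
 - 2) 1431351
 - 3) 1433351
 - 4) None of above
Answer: 2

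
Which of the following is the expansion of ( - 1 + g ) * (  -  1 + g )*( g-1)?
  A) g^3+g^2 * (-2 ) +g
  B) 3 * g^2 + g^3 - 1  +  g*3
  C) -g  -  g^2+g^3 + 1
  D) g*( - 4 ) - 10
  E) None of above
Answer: E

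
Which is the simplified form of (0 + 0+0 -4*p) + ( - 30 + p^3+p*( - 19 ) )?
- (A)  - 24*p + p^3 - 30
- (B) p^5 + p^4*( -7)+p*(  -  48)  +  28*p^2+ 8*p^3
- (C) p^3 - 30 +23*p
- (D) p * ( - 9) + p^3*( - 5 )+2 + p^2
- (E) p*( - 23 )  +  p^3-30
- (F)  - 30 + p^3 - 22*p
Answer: E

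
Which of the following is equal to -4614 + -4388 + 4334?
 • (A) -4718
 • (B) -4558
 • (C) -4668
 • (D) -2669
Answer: C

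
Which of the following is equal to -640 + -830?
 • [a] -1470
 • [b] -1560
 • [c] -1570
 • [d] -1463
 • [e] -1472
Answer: a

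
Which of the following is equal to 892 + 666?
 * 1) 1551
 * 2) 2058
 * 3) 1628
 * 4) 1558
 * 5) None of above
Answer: 4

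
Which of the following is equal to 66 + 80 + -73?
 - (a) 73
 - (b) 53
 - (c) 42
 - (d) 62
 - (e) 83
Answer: a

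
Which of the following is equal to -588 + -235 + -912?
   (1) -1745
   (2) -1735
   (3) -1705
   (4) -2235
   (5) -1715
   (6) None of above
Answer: 2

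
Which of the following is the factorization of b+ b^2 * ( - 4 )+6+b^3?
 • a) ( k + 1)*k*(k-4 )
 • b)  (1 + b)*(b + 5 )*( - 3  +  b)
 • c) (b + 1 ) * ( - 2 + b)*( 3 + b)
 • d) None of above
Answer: d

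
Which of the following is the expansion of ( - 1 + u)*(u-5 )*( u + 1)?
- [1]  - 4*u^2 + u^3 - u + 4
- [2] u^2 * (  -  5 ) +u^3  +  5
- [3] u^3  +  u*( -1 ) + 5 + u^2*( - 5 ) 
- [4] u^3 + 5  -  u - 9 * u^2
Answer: 3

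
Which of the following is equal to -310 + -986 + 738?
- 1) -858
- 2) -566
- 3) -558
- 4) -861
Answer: 3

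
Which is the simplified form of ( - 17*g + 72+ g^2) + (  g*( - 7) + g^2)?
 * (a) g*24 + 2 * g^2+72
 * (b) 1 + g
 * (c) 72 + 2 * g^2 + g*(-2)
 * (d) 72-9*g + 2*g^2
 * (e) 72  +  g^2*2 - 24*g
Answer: e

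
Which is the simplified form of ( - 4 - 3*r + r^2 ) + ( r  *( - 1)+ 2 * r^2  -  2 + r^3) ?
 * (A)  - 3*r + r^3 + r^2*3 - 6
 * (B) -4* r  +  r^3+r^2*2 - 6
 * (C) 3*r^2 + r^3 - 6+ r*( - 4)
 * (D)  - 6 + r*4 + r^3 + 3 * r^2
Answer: C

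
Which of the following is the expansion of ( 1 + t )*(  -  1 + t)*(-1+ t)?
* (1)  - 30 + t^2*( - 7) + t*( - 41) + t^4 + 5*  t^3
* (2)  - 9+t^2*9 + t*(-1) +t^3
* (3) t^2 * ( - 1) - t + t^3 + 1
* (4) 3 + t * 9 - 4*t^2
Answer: 3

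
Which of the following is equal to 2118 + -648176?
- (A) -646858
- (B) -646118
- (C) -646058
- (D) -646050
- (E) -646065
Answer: C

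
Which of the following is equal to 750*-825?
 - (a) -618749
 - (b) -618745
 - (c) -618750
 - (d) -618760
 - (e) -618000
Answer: c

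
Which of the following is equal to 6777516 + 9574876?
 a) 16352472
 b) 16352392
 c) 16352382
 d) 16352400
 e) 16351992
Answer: b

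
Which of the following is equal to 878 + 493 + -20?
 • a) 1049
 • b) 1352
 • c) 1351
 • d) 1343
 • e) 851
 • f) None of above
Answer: c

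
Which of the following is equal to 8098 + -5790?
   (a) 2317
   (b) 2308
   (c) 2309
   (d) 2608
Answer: b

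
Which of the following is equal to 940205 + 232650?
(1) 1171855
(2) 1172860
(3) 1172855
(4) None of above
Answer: 3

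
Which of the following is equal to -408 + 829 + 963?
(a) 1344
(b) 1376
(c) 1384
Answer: c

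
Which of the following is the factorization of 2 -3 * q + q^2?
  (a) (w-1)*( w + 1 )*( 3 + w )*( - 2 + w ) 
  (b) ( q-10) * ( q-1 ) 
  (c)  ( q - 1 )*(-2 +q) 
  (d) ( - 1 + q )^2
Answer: c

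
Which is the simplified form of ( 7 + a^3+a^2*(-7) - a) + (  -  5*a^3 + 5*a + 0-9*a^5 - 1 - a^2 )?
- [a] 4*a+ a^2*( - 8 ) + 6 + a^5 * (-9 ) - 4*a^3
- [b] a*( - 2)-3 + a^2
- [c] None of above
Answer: a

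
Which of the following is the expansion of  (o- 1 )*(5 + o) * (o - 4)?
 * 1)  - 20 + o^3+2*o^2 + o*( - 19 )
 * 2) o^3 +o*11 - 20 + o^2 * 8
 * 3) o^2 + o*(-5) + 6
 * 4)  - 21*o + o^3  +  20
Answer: 4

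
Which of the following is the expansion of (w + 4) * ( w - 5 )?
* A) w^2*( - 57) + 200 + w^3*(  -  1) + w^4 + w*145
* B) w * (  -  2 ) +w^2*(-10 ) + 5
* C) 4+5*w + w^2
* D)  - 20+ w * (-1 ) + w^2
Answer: D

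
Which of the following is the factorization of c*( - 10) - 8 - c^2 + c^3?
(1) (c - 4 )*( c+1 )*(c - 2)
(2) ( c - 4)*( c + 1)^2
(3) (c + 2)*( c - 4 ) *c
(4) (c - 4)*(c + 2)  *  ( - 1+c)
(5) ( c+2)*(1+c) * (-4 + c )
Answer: 5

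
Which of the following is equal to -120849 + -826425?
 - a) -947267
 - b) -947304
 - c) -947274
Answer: c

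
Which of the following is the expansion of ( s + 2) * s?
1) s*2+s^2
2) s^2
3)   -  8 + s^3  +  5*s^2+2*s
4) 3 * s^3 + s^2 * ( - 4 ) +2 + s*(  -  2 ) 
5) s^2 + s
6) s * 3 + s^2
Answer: 1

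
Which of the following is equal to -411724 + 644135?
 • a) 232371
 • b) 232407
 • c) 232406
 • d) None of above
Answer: d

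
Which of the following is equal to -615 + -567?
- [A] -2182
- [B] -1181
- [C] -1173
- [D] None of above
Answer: D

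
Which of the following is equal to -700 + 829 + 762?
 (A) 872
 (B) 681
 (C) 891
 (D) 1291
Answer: C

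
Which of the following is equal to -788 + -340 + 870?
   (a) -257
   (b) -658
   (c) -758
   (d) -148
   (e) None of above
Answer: e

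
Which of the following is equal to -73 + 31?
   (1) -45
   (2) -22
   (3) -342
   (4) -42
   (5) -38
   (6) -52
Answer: 4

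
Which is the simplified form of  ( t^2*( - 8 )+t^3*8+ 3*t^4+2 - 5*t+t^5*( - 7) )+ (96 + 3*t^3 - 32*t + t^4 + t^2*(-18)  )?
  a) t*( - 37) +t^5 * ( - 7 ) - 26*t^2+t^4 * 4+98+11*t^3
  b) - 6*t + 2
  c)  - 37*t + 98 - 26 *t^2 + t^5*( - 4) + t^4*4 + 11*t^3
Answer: a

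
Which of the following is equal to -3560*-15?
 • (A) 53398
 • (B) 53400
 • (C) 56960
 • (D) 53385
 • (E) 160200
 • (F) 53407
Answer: B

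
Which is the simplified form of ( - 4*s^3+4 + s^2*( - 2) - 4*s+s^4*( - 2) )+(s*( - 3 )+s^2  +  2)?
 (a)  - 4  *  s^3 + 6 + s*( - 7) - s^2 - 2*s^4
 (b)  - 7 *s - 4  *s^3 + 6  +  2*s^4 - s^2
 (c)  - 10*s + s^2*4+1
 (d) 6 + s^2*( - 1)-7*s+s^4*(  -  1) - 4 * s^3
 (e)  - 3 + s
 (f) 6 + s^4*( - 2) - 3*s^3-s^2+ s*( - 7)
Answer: a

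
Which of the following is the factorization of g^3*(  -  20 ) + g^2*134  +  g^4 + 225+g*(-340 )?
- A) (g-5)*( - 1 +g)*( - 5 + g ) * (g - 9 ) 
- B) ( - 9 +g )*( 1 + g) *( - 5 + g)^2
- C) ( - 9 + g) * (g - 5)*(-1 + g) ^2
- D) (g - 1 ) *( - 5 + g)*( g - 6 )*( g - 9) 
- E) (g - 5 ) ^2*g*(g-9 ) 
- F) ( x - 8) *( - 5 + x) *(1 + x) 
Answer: A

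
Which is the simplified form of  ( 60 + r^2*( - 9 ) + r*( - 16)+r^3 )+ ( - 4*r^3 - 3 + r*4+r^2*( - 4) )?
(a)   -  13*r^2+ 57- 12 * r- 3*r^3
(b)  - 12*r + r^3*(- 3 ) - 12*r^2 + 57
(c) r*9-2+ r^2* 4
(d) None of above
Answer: a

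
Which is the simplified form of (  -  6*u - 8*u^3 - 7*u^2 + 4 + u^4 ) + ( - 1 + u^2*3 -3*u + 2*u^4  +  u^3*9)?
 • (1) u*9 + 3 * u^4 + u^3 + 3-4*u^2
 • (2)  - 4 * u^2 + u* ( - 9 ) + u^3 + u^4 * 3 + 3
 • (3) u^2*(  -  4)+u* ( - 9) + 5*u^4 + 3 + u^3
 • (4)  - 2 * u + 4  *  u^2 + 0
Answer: 2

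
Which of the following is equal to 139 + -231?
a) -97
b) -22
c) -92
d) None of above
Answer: c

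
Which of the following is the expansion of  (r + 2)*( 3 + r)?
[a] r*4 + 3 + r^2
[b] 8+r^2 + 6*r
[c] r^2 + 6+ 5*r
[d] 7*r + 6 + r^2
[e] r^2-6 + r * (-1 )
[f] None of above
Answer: c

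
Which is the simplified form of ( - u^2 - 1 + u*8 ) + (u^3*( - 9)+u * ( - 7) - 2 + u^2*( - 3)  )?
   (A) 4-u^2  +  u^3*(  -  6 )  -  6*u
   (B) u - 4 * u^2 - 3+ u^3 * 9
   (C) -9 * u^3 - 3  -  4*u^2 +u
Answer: C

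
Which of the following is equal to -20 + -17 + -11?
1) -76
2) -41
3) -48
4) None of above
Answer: 3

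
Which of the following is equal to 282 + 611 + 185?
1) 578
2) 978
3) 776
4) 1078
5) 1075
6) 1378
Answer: 4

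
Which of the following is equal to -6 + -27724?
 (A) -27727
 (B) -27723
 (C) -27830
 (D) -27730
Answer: D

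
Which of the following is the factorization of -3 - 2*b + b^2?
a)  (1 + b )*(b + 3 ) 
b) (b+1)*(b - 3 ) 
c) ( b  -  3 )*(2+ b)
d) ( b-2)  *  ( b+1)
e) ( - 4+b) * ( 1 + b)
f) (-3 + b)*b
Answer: b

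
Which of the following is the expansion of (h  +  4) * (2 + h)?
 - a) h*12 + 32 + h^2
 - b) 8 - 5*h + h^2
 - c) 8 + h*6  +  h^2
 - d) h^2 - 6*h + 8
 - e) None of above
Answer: c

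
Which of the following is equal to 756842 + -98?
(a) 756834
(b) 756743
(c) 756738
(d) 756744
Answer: d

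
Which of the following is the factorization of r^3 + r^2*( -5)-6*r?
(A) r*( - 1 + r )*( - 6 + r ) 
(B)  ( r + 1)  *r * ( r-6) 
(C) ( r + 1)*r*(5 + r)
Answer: B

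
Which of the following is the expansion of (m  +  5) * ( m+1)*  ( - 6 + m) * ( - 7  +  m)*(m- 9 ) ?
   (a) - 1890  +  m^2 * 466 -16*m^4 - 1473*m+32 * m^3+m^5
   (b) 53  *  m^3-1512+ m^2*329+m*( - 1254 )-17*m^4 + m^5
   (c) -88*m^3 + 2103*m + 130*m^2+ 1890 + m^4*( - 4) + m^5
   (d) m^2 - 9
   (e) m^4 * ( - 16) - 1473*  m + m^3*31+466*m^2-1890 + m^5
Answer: a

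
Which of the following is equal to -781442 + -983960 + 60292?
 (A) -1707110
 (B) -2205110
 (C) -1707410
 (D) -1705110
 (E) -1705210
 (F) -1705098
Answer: D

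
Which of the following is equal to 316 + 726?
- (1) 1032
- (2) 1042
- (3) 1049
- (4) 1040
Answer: 2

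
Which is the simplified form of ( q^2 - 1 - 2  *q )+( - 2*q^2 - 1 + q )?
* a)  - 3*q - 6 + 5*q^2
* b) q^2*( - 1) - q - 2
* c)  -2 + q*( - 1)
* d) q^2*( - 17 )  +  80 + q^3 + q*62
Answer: b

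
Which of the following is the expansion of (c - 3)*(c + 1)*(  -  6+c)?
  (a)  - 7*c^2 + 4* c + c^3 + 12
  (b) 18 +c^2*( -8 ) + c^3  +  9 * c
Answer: b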